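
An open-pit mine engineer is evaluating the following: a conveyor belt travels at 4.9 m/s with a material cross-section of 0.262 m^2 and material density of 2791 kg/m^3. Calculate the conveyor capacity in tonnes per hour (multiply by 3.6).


Volumetric flow = speed * area
= 4.9 * 0.262 = 1.2838 m^3/s
Mass flow = volumetric * density
= 1.2838 * 2791 = 3583.0858 kg/s
Convert to t/h: multiply by 3.6
Capacity = 3583.0858 * 3.6
= 12899.1089 t/h

12899.1089 t/h


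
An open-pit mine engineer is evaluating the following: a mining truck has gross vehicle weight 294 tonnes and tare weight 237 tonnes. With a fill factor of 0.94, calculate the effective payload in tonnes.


53.58 tonnes

Maximum payload = gross - tare
= 294 - 237 = 57 tonnes
Effective payload = max payload * fill factor
= 57 * 0.94
= 53.58 tonnes


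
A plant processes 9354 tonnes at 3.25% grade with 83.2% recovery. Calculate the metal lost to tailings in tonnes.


Total metal in feed:
= 9354 * 3.25 / 100 = 304.005 tonnes
Metal recovered:
= 304.005 * 83.2 / 100 = 252.93216 tonnes
Metal lost to tailings:
= 304.005 - 252.93216
= 51.0728 tonnes

51.0728 tonnes


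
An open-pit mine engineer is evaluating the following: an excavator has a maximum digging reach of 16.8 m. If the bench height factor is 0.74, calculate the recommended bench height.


12.432 m

Bench height = reach * factor
= 16.8 * 0.74
= 12.432 m


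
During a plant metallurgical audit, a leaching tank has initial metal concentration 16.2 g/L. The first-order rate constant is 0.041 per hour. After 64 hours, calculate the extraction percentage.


Compute the exponent:
-k * t = -0.041 * 64 = -2.624
Remaining concentration:
C = 16.2 * exp(-2.624)
= 16.2 * 0.07251223302
= 1.174698175 g/L
Extracted = 16.2 - 1.174698175 = 15.02530183 g/L
Extraction % = 15.02530183 / 16.2 * 100
= 92.7488%

92.7488%


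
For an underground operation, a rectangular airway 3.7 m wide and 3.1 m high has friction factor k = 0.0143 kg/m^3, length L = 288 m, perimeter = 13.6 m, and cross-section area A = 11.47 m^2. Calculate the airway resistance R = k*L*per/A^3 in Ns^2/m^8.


0.0371 Ns^2/m^8

Compute the numerator:
k * L * per = 0.0143 * 288 * 13.6
= 56.01024
Compute the denominator:
A^3 = 11.47^3 = 1509.003523
Resistance:
R = 56.01024 / 1509.003523
= 0.0371 Ns^2/m^8


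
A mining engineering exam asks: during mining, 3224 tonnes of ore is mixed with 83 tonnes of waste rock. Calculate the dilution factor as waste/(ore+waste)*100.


Total material = ore + waste
= 3224 + 83 = 3307 tonnes
Dilution = waste / total * 100
= 83 / 3307 * 100
= 0.02509827638 * 100
= 2.5098%

2.5098%


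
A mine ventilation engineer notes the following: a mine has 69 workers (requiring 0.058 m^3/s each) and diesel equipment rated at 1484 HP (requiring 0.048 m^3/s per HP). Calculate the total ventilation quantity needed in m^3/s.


Airflow for workers:
Q_people = 69 * 0.058 = 4.002 m^3/s
Airflow for diesel equipment:
Q_diesel = 1484 * 0.048 = 71.232 m^3/s
Total ventilation:
Q_total = 4.002 + 71.232
= 75.234 m^3/s

75.234 m^3/s


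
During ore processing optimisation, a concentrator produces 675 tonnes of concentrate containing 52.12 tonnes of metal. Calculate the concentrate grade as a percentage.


7.7215%

Grade = (metal in concentrate / concentrate mass) * 100
= (52.12 / 675) * 100
= 0.07721481481 * 100
= 7.7215%


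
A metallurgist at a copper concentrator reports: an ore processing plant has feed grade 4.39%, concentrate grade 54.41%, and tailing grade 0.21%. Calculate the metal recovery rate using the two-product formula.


Using the two-product formula:
R = 100 * c * (f - t) / (f * (c - t))
Numerator = 100 * 54.41 * (4.39 - 0.21)
= 100 * 54.41 * 4.18
= 22743.38
Denominator = 4.39 * (54.41 - 0.21)
= 4.39 * 54.2
= 237.938
R = 22743.38 / 237.938
= 95.5853%

95.5853%


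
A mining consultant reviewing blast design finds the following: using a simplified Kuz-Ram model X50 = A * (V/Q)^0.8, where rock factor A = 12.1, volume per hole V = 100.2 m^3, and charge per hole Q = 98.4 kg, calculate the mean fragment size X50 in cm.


Compute V/Q:
V/Q = 100.2 / 98.4 = 1.018292683
Raise to the power 0.8:
(V/Q)^0.8 = 1.018292683^0.8 = 1.01460757
Multiply by A:
X50 = 12.1 * 1.01460757
= 12.2768 cm

12.2768 cm


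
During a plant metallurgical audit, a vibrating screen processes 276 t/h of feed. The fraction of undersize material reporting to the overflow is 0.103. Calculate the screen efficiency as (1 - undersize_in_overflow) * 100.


89.7%

Screen efficiency = (1 - fraction of undersize in overflow) * 100
= (1 - 0.103) * 100
= 0.897 * 100
= 89.7%


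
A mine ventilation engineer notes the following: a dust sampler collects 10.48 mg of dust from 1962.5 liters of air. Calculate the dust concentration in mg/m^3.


5.3401 mg/m^3

Convert liters to m^3: 1 m^3 = 1000 L
Concentration = mass / volume * 1000
= 10.48 / 1962.5 * 1000
= 0.005340127389 * 1000
= 5.3401 mg/m^3


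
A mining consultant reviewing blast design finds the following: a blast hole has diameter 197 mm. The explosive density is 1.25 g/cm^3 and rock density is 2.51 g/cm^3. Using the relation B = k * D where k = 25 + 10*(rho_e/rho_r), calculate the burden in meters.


First, compute k:
rho_e / rho_r = 1.25 / 2.51 = 0.4980079681
k = 25 + 10 * 0.4980079681 = 29.98007968
Then, compute burden:
B = k * D / 1000 = 29.98007968 * 197 / 1000
= 5906.075697 / 1000
= 5.9061 m

5.9061 m


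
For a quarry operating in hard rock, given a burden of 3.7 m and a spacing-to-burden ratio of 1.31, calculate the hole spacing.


Spacing = burden * ratio
= 3.7 * 1.31
= 4.847 m

4.847 m


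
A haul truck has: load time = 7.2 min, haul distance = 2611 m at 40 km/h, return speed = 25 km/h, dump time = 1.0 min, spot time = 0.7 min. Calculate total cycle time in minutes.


Convert haul speed to m/min: 40 * 1000/60 = 666.6666667 m/min
Haul time = 2611 / 666.6666667 = 3.9165 min
Convert return speed to m/min: 25 * 1000/60 = 416.6666667 m/min
Return time = 2611 / 416.6666667 = 6.2664 min
Total cycle time:
= 7.2 + 3.9165 + 1.0 + 6.2664 + 0.7
= 19.0829 min

19.0829 min


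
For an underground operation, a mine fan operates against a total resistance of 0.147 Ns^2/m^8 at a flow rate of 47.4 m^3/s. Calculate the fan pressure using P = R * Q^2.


Compute Q^2:
Q^2 = 47.4^2 = 2246.76
Compute pressure:
P = R * Q^2 = 0.147 * 2246.76
= 330.2737 Pa

330.2737 Pa


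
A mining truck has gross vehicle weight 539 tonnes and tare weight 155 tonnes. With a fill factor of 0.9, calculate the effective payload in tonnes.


Maximum payload = gross - tare
= 539 - 155 = 384 tonnes
Effective payload = max payload * fill factor
= 384 * 0.9
= 345.6 tonnes

345.6 tonnes


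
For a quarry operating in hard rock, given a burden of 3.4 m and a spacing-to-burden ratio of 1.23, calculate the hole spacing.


Spacing = burden * ratio
= 3.4 * 1.23
= 4.182 m

4.182 m


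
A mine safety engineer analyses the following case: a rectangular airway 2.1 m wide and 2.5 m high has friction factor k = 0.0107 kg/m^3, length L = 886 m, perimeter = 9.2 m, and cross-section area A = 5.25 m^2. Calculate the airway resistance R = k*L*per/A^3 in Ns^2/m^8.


Compute the numerator:
k * L * per = 0.0107 * 886 * 9.2
= 87.21784
Compute the denominator:
A^3 = 5.25^3 = 144.703125
Resistance:
R = 87.21784 / 144.703125
= 0.6027 Ns^2/m^8

0.6027 Ns^2/m^8


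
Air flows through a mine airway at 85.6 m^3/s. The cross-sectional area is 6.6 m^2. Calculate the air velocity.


12.9697 m/s

Velocity = flow rate / cross-sectional area
= 85.6 / 6.6
= 12.9697 m/s


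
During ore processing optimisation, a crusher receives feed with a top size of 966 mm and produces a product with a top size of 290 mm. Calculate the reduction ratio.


Reduction ratio = feed size / product size
= 966 / 290
= 3.331

3.331


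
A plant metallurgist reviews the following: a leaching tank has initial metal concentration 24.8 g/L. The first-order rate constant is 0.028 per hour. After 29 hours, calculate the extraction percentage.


55.6031%

Compute the exponent:
-k * t = -0.028 * 29 = -0.812
Remaining concentration:
C = 24.8 * exp(-0.812)
= 24.8 * 0.4439692392
= 11.01043713 g/L
Extracted = 24.8 - 11.01043713 = 13.78956287 g/L
Extraction % = 13.78956287 / 24.8 * 100
= 55.6031%


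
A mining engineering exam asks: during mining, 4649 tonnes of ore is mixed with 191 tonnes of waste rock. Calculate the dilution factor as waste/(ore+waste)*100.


3.9463%

Total material = ore + waste
= 4649 + 191 = 4840 tonnes
Dilution = waste / total * 100
= 191 / 4840 * 100
= 0.03946280992 * 100
= 3.9463%


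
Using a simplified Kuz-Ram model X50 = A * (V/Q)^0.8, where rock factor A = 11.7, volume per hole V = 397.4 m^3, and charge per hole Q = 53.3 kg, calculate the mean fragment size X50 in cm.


58.3696 cm

Compute V/Q:
V/Q = 397.4 / 53.3 = 7.455909944
Raise to the power 0.8:
(V/Q)^0.8 = 7.455909944^0.8 = 4.988850882
Multiply by A:
X50 = 11.7 * 4.988850882
= 58.3696 cm


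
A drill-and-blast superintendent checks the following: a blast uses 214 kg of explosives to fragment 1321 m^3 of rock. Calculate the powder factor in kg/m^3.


0.162 kg/m^3

Powder factor = explosive mass / rock volume
= 214 / 1321
= 0.162 kg/m^3


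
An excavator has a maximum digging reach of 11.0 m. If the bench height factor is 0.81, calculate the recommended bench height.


8.91 m

Bench height = reach * factor
= 11.0 * 0.81
= 8.91 m


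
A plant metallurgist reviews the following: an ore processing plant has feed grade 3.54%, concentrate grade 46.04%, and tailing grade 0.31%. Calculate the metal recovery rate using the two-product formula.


Using the two-product formula:
R = 100 * c * (f - t) / (f * (c - t))
Numerator = 100 * 46.04 * (3.54 - 0.31)
= 100 * 46.04 * 3.23
= 14870.92
Denominator = 3.54 * (46.04 - 0.31)
= 3.54 * 45.73
= 161.8842
R = 14870.92 / 161.8842
= 91.8615%

91.8615%


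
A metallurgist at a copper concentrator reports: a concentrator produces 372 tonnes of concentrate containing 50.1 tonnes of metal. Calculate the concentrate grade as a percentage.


Grade = (metal in concentrate / concentrate mass) * 100
= (50.1 / 372) * 100
= 0.1346774194 * 100
= 13.4677%

13.4677%


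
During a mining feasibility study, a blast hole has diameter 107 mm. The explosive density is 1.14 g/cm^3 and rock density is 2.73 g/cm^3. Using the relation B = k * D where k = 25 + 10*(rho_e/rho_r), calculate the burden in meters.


First, compute k:
rho_e / rho_r = 1.14 / 2.73 = 0.4175824176
k = 25 + 10 * 0.4175824176 = 29.17582418
Then, compute burden:
B = k * D / 1000 = 29.17582418 * 107 / 1000
= 3121.813187 / 1000
= 3.1218 m

3.1218 m


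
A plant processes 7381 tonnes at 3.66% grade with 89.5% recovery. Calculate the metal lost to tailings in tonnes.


28.3652 tonnes

Total metal in feed:
= 7381 * 3.66 / 100 = 270.1446 tonnes
Metal recovered:
= 270.1446 * 89.5 / 100 = 241.779417 tonnes
Metal lost to tailings:
= 270.1446 - 241.779417
= 28.3652 tonnes


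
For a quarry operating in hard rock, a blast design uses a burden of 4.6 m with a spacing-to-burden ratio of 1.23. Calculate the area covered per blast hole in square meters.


First, find the spacing:
Spacing = burden * ratio = 4.6 * 1.23
= 5.658 m
Then, calculate the area:
Area = burden * spacing = 4.6 * 5.658
= 26.0268 m^2

26.0268 m^2


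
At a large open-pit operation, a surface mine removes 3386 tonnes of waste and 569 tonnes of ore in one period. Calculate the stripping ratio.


Stripping ratio = waste tonnage / ore tonnage
= 3386 / 569
= 5.9508

5.9508


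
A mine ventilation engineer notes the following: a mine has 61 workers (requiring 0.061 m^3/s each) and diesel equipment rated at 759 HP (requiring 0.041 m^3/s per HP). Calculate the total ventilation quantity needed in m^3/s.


Airflow for workers:
Q_people = 61 * 0.061 = 3.721 m^3/s
Airflow for diesel equipment:
Q_diesel = 759 * 0.041 = 31.119 m^3/s
Total ventilation:
Q_total = 3.721 + 31.119
= 34.84 m^3/s

34.84 m^3/s


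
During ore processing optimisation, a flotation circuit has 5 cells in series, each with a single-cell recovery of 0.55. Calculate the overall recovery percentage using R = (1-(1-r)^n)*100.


Complement of single-cell recovery:
1 - r = 1 - 0.55 = 0.45
Raise to power n:
(1 - r)^5 = 0.45^5 = 0.0184528125
Overall recovery:
R = (1 - 0.0184528125) * 100
= 98.1547%

98.1547%


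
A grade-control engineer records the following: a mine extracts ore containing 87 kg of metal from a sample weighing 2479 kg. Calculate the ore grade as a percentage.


3.5095%

Ore grade = (metal mass / ore mass) * 100
= (87 / 2479) * 100
= 0.03509479629 * 100
= 3.5095%


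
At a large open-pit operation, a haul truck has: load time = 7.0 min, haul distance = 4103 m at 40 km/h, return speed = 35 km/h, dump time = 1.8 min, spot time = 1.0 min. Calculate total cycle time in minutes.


Convert haul speed to m/min: 40 * 1000/60 = 666.6666667 m/min
Haul time = 4103 / 666.6666667 = 6.1545 min
Convert return speed to m/min: 35 * 1000/60 = 583.3333333 m/min
Return time = 4103 / 583.3333333 = 7.033714286 min
Total cycle time:
= 7.0 + 6.1545 + 1.8 + 7.033714286 + 1.0
= 22.9882 min

22.9882 min


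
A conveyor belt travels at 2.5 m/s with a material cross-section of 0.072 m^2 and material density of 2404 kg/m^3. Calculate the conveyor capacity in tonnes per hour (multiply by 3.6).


Volumetric flow = speed * area
= 2.5 * 0.072 = 0.18 m^3/s
Mass flow = volumetric * density
= 0.18 * 2404 = 432.72 kg/s
Convert to t/h: multiply by 3.6
Capacity = 432.72 * 3.6
= 1557.792 t/h

1557.792 t/h


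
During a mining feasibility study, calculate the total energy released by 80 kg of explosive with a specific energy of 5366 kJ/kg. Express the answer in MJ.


Energy = mass * specific_energy / 1000
= 80 * 5366 / 1000
= 429280 / 1000
= 429.28 MJ

429.28 MJ


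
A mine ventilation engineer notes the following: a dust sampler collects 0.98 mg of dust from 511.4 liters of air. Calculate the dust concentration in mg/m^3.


1.9163 mg/m^3

Convert liters to m^3: 1 m^3 = 1000 L
Concentration = mass / volume * 1000
= 0.98 / 511.4 * 1000
= 0.001916308174 * 1000
= 1.9163 mg/m^3


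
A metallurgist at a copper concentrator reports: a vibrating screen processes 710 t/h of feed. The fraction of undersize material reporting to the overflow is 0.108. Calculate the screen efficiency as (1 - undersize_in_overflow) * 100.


Screen efficiency = (1 - fraction of undersize in overflow) * 100
= (1 - 0.108) * 100
= 0.892 * 100
= 89.2%

89.2%


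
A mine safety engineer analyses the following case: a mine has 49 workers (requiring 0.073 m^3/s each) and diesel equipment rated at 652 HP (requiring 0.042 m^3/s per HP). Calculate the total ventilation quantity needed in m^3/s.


Airflow for workers:
Q_people = 49 * 0.073 = 3.577 m^3/s
Airflow for diesel equipment:
Q_diesel = 652 * 0.042 = 27.384 m^3/s
Total ventilation:
Q_total = 3.577 + 27.384
= 30.961 m^3/s

30.961 m^3/s


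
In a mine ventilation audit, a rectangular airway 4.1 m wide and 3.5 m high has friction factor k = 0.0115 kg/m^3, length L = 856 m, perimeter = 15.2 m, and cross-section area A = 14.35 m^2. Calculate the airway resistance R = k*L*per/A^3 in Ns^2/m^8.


0.0506 Ns^2/m^8

Compute the numerator:
k * L * per = 0.0115 * 856 * 15.2
= 149.6288
Compute the denominator:
A^3 = 14.35^3 = 2954.987875
Resistance:
R = 149.6288 / 2954.987875
= 0.0506 Ns^2/m^8


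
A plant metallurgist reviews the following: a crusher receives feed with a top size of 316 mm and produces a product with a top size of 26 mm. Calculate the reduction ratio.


12.1538

Reduction ratio = feed size / product size
= 316 / 26
= 12.1538


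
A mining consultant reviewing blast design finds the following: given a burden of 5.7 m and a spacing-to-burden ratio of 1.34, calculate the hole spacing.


7.638 m

Spacing = burden * ratio
= 5.7 * 1.34
= 7.638 m


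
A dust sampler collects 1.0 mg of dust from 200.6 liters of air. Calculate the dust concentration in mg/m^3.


4.985 mg/m^3

Convert liters to m^3: 1 m^3 = 1000 L
Concentration = mass / volume * 1000
= 1.0 / 200.6 * 1000
= 0.004985044865 * 1000
= 4.985 mg/m^3


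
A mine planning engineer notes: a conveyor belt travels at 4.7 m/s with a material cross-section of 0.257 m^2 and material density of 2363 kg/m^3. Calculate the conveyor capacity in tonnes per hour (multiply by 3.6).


10275.3637 t/h

Volumetric flow = speed * area
= 4.7 * 0.257 = 1.2079 m^3/s
Mass flow = volumetric * density
= 1.2079 * 2363 = 2854.2677 kg/s
Convert to t/h: multiply by 3.6
Capacity = 2854.2677 * 3.6
= 10275.3637 t/h


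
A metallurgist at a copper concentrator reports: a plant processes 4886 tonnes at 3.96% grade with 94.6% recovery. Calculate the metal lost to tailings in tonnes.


10.4482 tonnes

Total metal in feed:
= 4886 * 3.96 / 100 = 193.4856 tonnes
Metal recovered:
= 193.4856 * 94.6 / 100 = 183.0373776 tonnes
Metal lost to tailings:
= 193.4856 - 183.0373776
= 10.4482 tonnes


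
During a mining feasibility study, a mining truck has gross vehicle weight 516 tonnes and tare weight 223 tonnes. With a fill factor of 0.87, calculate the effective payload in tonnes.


254.91 tonnes

Maximum payload = gross - tare
= 516 - 223 = 293 tonnes
Effective payload = max payload * fill factor
= 293 * 0.87
= 254.91 tonnes


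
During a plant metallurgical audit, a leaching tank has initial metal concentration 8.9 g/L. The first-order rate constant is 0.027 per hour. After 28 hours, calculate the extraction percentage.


Compute the exponent:
-k * t = -0.027 * 28 = -0.756
Remaining concentration:
C = 8.9 * exp(-0.756)
= 8.9 * 0.469540839
= 4.178913467 g/L
Extracted = 8.9 - 4.178913467 = 4.721086533 g/L
Extraction % = 4.721086533 / 8.9 * 100
= 53.0459%

53.0459%


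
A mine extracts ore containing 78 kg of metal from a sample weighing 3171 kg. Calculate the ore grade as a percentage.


Ore grade = (metal mass / ore mass) * 100
= (78 / 3171) * 100
= 0.02459791864 * 100
= 2.4598%

2.4598%


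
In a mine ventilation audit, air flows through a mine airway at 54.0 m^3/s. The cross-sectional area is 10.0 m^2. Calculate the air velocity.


5.4 m/s

Velocity = flow rate / cross-sectional area
= 54.0 / 10.0
= 5.4 m/s


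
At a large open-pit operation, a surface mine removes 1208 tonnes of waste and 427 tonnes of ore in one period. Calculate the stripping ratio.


2.829

Stripping ratio = waste tonnage / ore tonnage
= 1208 / 427
= 2.829


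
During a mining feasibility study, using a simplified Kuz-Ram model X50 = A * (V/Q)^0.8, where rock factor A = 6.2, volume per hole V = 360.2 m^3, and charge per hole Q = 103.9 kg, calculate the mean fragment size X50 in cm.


16.7623 cm

Compute V/Q:
V/Q = 360.2 / 103.9 = 3.466794995
Raise to the power 0.8:
(V/Q)^0.8 = 3.466794995^0.8 = 2.703600566
Multiply by A:
X50 = 6.2 * 2.703600566
= 16.7623 cm


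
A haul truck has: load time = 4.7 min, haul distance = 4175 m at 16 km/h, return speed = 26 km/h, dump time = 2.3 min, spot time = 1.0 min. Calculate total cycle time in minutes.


33.2909 min

Convert haul speed to m/min: 16 * 1000/60 = 266.6666667 m/min
Haul time = 4175 / 266.6666667 = 15.65625 min
Convert return speed to m/min: 26 * 1000/60 = 433.3333333 m/min
Return time = 4175 / 433.3333333 = 9.634615385 min
Total cycle time:
= 4.7 + 15.65625 + 2.3 + 9.634615385 + 1.0
= 33.2909 min


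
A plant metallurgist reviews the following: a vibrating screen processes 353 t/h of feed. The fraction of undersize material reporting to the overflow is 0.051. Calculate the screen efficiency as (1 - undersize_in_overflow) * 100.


Screen efficiency = (1 - fraction of undersize in overflow) * 100
= (1 - 0.051) * 100
= 0.949 * 100
= 94.9%

94.9%


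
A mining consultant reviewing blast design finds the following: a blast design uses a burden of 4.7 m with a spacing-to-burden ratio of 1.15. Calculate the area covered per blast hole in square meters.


25.4035 m^2

First, find the spacing:
Spacing = burden * ratio = 4.7 * 1.15
= 5.405 m
Then, calculate the area:
Area = burden * spacing = 4.7 * 5.405
= 25.4035 m^2


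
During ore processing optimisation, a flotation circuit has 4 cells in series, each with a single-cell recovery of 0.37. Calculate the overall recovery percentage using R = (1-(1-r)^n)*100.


Complement of single-cell recovery:
1 - r = 1 - 0.37 = 0.63
Raise to power n:
(1 - r)^4 = 0.63^4 = 0.15752961
Overall recovery:
R = (1 - 0.15752961) * 100
= 84.247%

84.247%


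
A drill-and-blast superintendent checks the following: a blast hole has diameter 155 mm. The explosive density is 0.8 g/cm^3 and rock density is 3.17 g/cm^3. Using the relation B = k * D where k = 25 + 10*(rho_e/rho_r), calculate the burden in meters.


First, compute k:
rho_e / rho_r = 0.8 / 3.17 = 0.2523659306
k = 25 + 10 * 0.2523659306 = 27.52365931
Then, compute burden:
B = k * D / 1000 = 27.52365931 * 155 / 1000
= 4266.167192 / 1000
= 4.2662 m

4.2662 m


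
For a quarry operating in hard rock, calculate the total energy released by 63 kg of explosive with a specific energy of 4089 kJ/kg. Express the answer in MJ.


Energy = mass * specific_energy / 1000
= 63 * 4089 / 1000
= 257607 / 1000
= 257.607 MJ

257.607 MJ


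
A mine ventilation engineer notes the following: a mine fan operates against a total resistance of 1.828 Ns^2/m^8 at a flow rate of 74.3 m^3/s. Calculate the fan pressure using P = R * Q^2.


10091.4557 Pa

Compute Q^2:
Q^2 = 74.3^2 = 5520.49
Compute pressure:
P = R * Q^2 = 1.828 * 5520.49
= 10091.4557 Pa


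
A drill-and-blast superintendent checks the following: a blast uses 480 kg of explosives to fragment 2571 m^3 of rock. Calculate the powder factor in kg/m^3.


Powder factor = explosive mass / rock volume
= 480 / 2571
= 0.1867 kg/m^3

0.1867 kg/m^3


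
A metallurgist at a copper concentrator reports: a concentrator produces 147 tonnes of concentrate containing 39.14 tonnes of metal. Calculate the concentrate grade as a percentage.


Grade = (metal in concentrate / concentrate mass) * 100
= (39.14 / 147) * 100
= 0.2662585034 * 100
= 26.6259%

26.6259%


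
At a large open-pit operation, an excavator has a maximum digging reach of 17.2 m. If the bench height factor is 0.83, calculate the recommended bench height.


14.276 m

Bench height = reach * factor
= 17.2 * 0.83
= 14.276 m


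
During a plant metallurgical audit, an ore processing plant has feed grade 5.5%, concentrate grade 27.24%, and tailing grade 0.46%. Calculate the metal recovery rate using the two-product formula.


Using the two-product formula:
R = 100 * c * (f - t) / (f * (c - t))
Numerator = 100 * 27.24 * (5.5 - 0.46)
= 100 * 27.24 * 5.04
= 13728.96
Denominator = 5.5 * (27.24 - 0.46)
= 5.5 * 26.78
= 147.29
R = 13728.96 / 147.29
= 93.2104%

93.2104%


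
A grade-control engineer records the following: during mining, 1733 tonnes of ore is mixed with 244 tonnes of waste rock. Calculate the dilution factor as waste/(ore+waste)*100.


12.3419%

Total material = ore + waste
= 1733 + 244 = 1977 tonnes
Dilution = waste / total * 100
= 244 / 1977 * 100
= 0.1234193222 * 100
= 12.3419%


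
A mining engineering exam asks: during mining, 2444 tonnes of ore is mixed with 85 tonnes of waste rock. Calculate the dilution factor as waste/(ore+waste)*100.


Total material = ore + waste
= 2444 + 85 = 2529 tonnes
Dilution = waste / total * 100
= 85 / 2529 * 100
= 0.03361012258 * 100
= 3.361%

3.361%


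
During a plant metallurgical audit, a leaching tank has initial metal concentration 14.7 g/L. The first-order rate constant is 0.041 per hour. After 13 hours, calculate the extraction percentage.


41.3158%

Compute the exponent:
-k * t = -0.041 * 13 = -0.533
Remaining concentration:
C = 14.7 * exp(-0.533)
= 14.7 * 0.5868418008
= 8.626574472 g/L
Extracted = 14.7 - 8.626574472 = 6.073425528 g/L
Extraction % = 6.073425528 / 14.7 * 100
= 41.3158%


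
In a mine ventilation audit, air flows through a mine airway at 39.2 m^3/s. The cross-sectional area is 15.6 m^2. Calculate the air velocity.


Velocity = flow rate / cross-sectional area
= 39.2 / 15.6
= 2.5128 m/s

2.5128 m/s


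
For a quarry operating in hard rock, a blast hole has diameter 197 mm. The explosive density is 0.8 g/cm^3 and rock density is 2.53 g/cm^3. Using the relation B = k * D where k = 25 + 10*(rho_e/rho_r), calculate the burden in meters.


5.5479 m

First, compute k:
rho_e / rho_r = 0.8 / 2.53 = 0.3162055336
k = 25 + 10 * 0.3162055336 = 28.16205534
Then, compute burden:
B = k * D / 1000 = 28.16205534 * 197 / 1000
= 5547.924901 / 1000
= 5.5479 m


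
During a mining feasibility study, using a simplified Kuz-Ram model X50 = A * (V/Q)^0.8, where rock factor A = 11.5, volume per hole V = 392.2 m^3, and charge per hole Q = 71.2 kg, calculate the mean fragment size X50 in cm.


Compute V/Q:
V/Q = 392.2 / 71.2 = 5.508426966
Raise to the power 0.8:
(V/Q)^0.8 = 5.508426966^0.8 = 3.915814197
Multiply by A:
X50 = 11.5 * 3.915814197
= 45.0319 cm

45.0319 cm


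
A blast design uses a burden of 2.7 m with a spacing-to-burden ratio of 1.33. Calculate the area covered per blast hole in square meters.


9.6957 m^2

First, find the spacing:
Spacing = burden * ratio = 2.7 * 1.33
= 3.591 m
Then, calculate the area:
Area = burden * spacing = 2.7 * 3.591
= 9.6957 m^2


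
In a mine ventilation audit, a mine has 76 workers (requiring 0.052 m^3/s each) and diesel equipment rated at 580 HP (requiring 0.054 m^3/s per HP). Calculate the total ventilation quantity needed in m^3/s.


Airflow for workers:
Q_people = 76 * 0.052 = 3.952 m^3/s
Airflow for diesel equipment:
Q_diesel = 580 * 0.054 = 31.32 m^3/s
Total ventilation:
Q_total = 3.952 + 31.32
= 35.272 m^3/s

35.272 m^3/s


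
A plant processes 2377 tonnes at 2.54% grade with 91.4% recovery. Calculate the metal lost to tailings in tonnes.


Total metal in feed:
= 2377 * 2.54 / 100 = 60.3758 tonnes
Metal recovered:
= 60.3758 * 91.4 / 100 = 55.1834812 tonnes
Metal lost to tailings:
= 60.3758 - 55.1834812
= 5.1923 tonnes

5.1923 tonnes


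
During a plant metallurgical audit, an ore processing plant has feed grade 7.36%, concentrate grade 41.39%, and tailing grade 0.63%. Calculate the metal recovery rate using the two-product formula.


92.8535%

Using the two-product formula:
R = 100 * c * (f - t) / (f * (c - t))
Numerator = 100 * 41.39 * (7.36 - 0.63)
= 100 * 41.39 * 6.73
= 27855.47
Denominator = 7.36 * (41.39 - 0.63)
= 7.36 * 40.76
= 299.9936
R = 27855.47 / 299.9936
= 92.8535%


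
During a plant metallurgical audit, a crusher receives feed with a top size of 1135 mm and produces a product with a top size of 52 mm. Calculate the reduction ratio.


Reduction ratio = feed size / product size
= 1135 / 52
= 21.8269

21.8269


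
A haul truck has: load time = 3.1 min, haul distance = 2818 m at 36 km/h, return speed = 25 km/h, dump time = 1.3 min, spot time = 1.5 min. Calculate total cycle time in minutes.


Convert haul speed to m/min: 36 * 1000/60 = 600 m/min
Haul time = 2818 / 600 = 4.696666667 min
Convert return speed to m/min: 25 * 1000/60 = 416.6666667 m/min
Return time = 2818 / 416.6666667 = 6.7632 min
Total cycle time:
= 3.1 + 4.696666667 + 1.3 + 6.7632 + 1.5
= 17.3599 min

17.3599 min


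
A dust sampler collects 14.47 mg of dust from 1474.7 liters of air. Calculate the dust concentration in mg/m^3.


Convert liters to m^3: 1 m^3 = 1000 L
Concentration = mass / volume * 1000
= 14.47 / 1474.7 * 1000
= 0.009812165186 * 1000
= 9.8122 mg/m^3

9.8122 mg/m^3


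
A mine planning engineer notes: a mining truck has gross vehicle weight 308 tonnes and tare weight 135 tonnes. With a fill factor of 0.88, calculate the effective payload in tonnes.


152.24 tonnes

Maximum payload = gross - tare
= 308 - 135 = 173 tonnes
Effective payload = max payload * fill factor
= 173 * 0.88
= 152.24 tonnes


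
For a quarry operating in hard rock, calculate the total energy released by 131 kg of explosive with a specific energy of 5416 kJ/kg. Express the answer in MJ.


Energy = mass * specific_energy / 1000
= 131 * 5416 / 1000
= 709496 / 1000
= 709.496 MJ

709.496 MJ


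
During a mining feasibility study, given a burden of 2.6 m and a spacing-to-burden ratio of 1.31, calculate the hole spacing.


Spacing = burden * ratio
= 2.6 * 1.31
= 3.406 m

3.406 m


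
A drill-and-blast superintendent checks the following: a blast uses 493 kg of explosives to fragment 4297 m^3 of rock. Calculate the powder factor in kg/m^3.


0.1147 kg/m^3

Powder factor = explosive mass / rock volume
= 493 / 4297
= 0.1147 kg/m^3


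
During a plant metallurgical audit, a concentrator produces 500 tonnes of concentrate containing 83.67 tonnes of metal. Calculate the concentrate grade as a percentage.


Grade = (metal in concentrate / concentrate mass) * 100
= (83.67 / 500) * 100
= 0.16734 * 100
= 16.734%

16.734%


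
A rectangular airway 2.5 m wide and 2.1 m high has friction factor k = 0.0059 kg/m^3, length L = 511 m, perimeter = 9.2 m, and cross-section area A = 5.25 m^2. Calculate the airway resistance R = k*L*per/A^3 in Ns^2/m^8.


0.1917 Ns^2/m^8

Compute the numerator:
k * L * per = 0.0059 * 511 * 9.2
= 27.73708
Compute the denominator:
A^3 = 5.25^3 = 144.703125
Resistance:
R = 27.73708 / 144.703125
= 0.1917 Ns^2/m^8


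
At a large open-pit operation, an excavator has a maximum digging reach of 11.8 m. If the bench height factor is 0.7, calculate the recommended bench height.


8.26 m

Bench height = reach * factor
= 11.8 * 0.7
= 8.26 m


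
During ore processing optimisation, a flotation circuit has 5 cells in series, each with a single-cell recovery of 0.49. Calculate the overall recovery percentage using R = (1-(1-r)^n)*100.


Complement of single-cell recovery:
1 - r = 1 - 0.49 = 0.51
Raise to power n:
(1 - r)^5 = 0.51^5 = 0.0345025251
Overall recovery:
R = (1 - 0.0345025251) * 100
= 96.5497%

96.5497%


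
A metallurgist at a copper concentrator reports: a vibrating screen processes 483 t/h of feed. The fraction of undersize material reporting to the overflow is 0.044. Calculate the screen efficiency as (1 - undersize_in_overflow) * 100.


Screen efficiency = (1 - fraction of undersize in overflow) * 100
= (1 - 0.044) * 100
= 0.956 * 100
= 95.6%

95.6%


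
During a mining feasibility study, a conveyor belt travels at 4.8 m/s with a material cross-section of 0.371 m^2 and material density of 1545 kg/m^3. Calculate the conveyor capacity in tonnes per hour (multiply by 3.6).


Volumetric flow = speed * area
= 4.8 * 0.371 = 1.7808 m^3/s
Mass flow = volumetric * density
= 1.7808 * 1545 = 2751.336 kg/s
Convert to t/h: multiply by 3.6
Capacity = 2751.336 * 3.6
= 9904.8096 t/h

9904.8096 t/h


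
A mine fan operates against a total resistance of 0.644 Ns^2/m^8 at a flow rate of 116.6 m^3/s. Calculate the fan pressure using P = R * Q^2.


Compute Q^2:
Q^2 = 116.6^2 = 13595.56
Compute pressure:
P = R * Q^2 = 0.644 * 13595.56
= 8755.5406 Pa

8755.5406 Pa


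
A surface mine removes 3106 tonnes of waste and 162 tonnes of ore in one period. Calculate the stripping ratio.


Stripping ratio = waste tonnage / ore tonnage
= 3106 / 162
= 19.1728

19.1728


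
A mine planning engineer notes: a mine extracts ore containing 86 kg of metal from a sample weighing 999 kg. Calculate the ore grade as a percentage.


8.6086%

Ore grade = (metal mass / ore mass) * 100
= (86 / 999) * 100
= 0.08608608609 * 100
= 8.6086%


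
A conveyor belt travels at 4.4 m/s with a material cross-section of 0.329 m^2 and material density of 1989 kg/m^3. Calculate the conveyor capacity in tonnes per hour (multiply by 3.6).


10365.395 t/h

Volumetric flow = speed * area
= 4.4 * 0.329 = 1.4476 m^3/s
Mass flow = volumetric * density
= 1.4476 * 1989 = 2879.2764 kg/s
Convert to t/h: multiply by 3.6
Capacity = 2879.2764 * 3.6
= 10365.395 t/h


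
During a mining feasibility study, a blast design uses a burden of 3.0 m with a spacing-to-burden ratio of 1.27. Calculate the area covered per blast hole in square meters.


First, find the spacing:
Spacing = burden * ratio = 3.0 * 1.27
= 3.81 m
Then, calculate the area:
Area = burden * spacing = 3.0 * 3.81
= 11.43 m^2

11.43 m^2


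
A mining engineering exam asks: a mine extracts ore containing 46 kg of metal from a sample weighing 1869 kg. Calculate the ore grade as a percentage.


Ore grade = (metal mass / ore mass) * 100
= (46 / 1869) * 100
= 0.02461209203 * 100
= 2.4612%

2.4612%


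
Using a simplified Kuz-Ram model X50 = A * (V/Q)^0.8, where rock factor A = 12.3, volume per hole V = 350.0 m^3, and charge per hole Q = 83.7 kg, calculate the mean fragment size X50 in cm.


38.6348 cm

Compute V/Q:
V/Q = 350.0 / 83.7 = 4.181600956
Raise to the power 0.8:
(V/Q)^0.8 = 4.181600956^0.8 = 3.141044354
Multiply by A:
X50 = 12.3 * 3.141044354
= 38.6348 cm


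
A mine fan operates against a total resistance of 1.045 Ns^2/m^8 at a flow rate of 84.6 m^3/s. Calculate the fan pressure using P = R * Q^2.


Compute Q^2:
Q^2 = 84.6^2 = 7157.16
Compute pressure:
P = R * Q^2 = 1.045 * 7157.16
= 7479.2322 Pa

7479.2322 Pa


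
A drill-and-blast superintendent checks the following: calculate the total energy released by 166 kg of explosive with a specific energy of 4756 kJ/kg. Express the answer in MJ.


Energy = mass * specific_energy / 1000
= 166 * 4756 / 1000
= 789496 / 1000
= 789.496 MJ

789.496 MJ


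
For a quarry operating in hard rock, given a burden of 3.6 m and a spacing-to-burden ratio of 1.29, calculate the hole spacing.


Spacing = burden * ratio
= 3.6 * 1.29
= 4.644 m

4.644 m


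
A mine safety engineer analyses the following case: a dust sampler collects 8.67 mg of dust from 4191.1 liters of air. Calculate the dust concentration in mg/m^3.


Convert liters to m^3: 1 m^3 = 1000 L
Concentration = mass / volume * 1000
= 8.67 / 4191.1 * 1000
= 0.002068669323 * 1000
= 2.0687 mg/m^3

2.0687 mg/m^3


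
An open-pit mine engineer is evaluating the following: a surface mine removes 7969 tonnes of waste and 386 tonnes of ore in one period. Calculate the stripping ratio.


Stripping ratio = waste tonnage / ore tonnage
= 7969 / 386
= 20.6451

20.6451


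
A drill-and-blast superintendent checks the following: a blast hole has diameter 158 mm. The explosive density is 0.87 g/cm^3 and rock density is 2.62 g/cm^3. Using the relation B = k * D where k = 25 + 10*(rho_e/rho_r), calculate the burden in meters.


First, compute k:
rho_e / rho_r = 0.87 / 2.62 = 0.3320610687
k = 25 + 10 * 0.3320610687 = 28.32061069
Then, compute burden:
B = k * D / 1000 = 28.32061069 * 158 / 1000
= 4474.656489 / 1000
= 4.4747 m

4.4747 m


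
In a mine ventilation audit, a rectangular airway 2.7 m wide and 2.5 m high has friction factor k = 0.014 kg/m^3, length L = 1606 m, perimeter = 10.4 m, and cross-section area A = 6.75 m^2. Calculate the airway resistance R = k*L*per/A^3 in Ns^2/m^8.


0.7603 Ns^2/m^8

Compute the numerator:
k * L * per = 0.014 * 1606 * 10.4
= 233.8336
Compute the denominator:
A^3 = 6.75^3 = 307.546875
Resistance:
R = 233.8336 / 307.546875
= 0.7603 Ns^2/m^8


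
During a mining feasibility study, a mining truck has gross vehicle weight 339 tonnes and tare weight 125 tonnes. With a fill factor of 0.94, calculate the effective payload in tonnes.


Maximum payload = gross - tare
= 339 - 125 = 214 tonnes
Effective payload = max payload * fill factor
= 214 * 0.94
= 201.16 tonnes

201.16 tonnes


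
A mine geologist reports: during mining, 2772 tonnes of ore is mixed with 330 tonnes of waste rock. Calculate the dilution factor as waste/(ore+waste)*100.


10.6383%

Total material = ore + waste
= 2772 + 330 = 3102 tonnes
Dilution = waste / total * 100
= 330 / 3102 * 100
= 0.1063829787 * 100
= 10.6383%


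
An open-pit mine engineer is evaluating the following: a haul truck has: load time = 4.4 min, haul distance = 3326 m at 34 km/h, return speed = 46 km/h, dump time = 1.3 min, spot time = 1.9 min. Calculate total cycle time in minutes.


Convert haul speed to m/min: 34 * 1000/60 = 566.6666667 m/min
Haul time = 3326 / 566.6666667 = 5.869411765 min
Convert return speed to m/min: 46 * 1000/60 = 766.6666667 m/min
Return time = 3326 / 766.6666667 = 4.33826087 min
Total cycle time:
= 4.4 + 5.869411765 + 1.3 + 4.33826087 + 1.9
= 17.8077 min

17.8077 min


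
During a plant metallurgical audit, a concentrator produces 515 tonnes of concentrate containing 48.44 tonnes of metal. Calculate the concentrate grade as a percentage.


Grade = (metal in concentrate / concentrate mass) * 100
= (48.44 / 515) * 100
= 0.09405825243 * 100
= 9.4058%

9.4058%


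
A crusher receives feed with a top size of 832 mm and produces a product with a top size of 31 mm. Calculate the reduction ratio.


Reduction ratio = feed size / product size
= 832 / 31
= 26.8387

26.8387


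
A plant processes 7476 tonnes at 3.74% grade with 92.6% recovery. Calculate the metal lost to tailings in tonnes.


20.6906 tonnes

Total metal in feed:
= 7476 * 3.74 / 100 = 279.6024 tonnes
Metal recovered:
= 279.6024 * 92.6 / 100 = 258.9118224 tonnes
Metal lost to tailings:
= 279.6024 - 258.9118224
= 20.6906 tonnes


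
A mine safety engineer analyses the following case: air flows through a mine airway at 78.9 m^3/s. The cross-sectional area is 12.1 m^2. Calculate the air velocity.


6.5207 m/s

Velocity = flow rate / cross-sectional area
= 78.9 / 12.1
= 6.5207 m/s


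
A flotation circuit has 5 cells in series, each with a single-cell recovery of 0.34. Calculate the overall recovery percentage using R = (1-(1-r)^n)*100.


87.4767%

Complement of single-cell recovery:
1 - r = 1 - 0.34 = 0.66
Raise to power n:
(1 - r)^5 = 0.66^5 = 0.1252332576
Overall recovery:
R = (1 - 0.1252332576) * 100
= 87.4767%


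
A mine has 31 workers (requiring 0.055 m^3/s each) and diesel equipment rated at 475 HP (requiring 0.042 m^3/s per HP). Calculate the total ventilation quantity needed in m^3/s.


Airflow for workers:
Q_people = 31 * 0.055 = 1.705 m^3/s
Airflow for diesel equipment:
Q_diesel = 475 * 0.042 = 19.95 m^3/s
Total ventilation:
Q_total = 1.705 + 19.95
= 21.655 m^3/s

21.655 m^3/s


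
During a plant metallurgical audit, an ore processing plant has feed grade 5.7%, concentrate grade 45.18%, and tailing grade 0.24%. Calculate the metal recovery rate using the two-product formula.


96.301%

Using the two-product formula:
R = 100 * c * (f - t) / (f * (c - t))
Numerator = 100 * 45.18 * (5.7 - 0.24)
= 100 * 45.18 * 5.46
= 24668.28
Denominator = 5.7 * (45.18 - 0.24)
= 5.7 * 44.94
= 256.158
R = 24668.28 / 256.158
= 96.301%


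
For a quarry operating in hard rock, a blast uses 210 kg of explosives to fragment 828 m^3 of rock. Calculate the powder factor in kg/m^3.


0.2536 kg/m^3

Powder factor = explosive mass / rock volume
= 210 / 828
= 0.2536 kg/m^3


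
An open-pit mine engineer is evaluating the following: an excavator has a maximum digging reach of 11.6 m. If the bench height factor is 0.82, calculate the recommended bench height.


9.512 m

Bench height = reach * factor
= 11.6 * 0.82
= 9.512 m


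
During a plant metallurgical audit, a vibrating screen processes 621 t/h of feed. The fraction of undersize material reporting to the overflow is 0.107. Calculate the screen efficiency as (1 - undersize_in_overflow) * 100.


89.3%

Screen efficiency = (1 - fraction of undersize in overflow) * 100
= (1 - 0.107) * 100
= 0.893 * 100
= 89.3%


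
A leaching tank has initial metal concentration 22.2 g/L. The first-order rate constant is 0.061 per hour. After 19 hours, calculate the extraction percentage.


68.62%

Compute the exponent:
-k * t = -0.061 * 19 = -1.159
Remaining concentration:
C = 22.2 * exp(-1.159)
= 22.2 * 0.3137998239
= 6.96635609 g/L
Extracted = 22.2 - 6.96635609 = 15.23364391 g/L
Extraction % = 15.23364391 / 22.2 * 100
= 68.62%
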